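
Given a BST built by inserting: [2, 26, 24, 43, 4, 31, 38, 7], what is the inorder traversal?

Tree insertion order: [2, 26, 24, 43, 4, 31, 38, 7]
Tree (level-order array): [2, None, 26, 24, 43, 4, None, 31, None, None, 7, None, 38]
Inorder traversal: [2, 4, 7, 24, 26, 31, 38, 43]


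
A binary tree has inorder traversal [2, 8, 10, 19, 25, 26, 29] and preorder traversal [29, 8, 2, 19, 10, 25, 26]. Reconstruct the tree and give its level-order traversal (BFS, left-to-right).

Inorder:  [2, 8, 10, 19, 25, 26, 29]
Preorder: [29, 8, 2, 19, 10, 25, 26]
Algorithm: preorder visits root first, so consume preorder in order;
for each root, split the current inorder slice at that value into
left-subtree inorder and right-subtree inorder, then recurse.
Recursive splits:
  root=29; inorder splits into left=[2, 8, 10, 19, 25, 26], right=[]
  root=8; inorder splits into left=[2], right=[10, 19, 25, 26]
  root=2; inorder splits into left=[], right=[]
  root=19; inorder splits into left=[10], right=[25, 26]
  root=10; inorder splits into left=[], right=[]
  root=25; inorder splits into left=[], right=[26]
  root=26; inorder splits into left=[], right=[]
Reconstructed level-order: [29, 8, 2, 19, 10, 25, 26]


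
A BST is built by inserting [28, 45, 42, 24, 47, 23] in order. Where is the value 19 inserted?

Starting tree (level order): [28, 24, 45, 23, None, 42, 47]
Insertion path: 28 -> 24 -> 23
Result: insert 19 as left child of 23
Final tree (level order): [28, 24, 45, 23, None, 42, 47, 19]


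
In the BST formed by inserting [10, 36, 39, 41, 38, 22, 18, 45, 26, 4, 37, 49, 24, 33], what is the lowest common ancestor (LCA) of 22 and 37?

Tree insertion order: [10, 36, 39, 41, 38, 22, 18, 45, 26, 4, 37, 49, 24, 33]
Tree (level-order array): [10, 4, 36, None, None, 22, 39, 18, 26, 38, 41, None, None, 24, 33, 37, None, None, 45, None, None, None, None, None, None, None, 49]
In a BST, the LCA of p=22, q=37 is the first node v on the
root-to-leaf path with p <= v <= q (go left if both < v, right if both > v).
Walk from root:
  at 10: both 22 and 37 > 10, go right
  at 36: 22 <= 36 <= 37, this is the LCA
LCA = 36


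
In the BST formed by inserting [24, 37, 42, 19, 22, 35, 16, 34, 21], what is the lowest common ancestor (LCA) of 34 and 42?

Tree insertion order: [24, 37, 42, 19, 22, 35, 16, 34, 21]
Tree (level-order array): [24, 19, 37, 16, 22, 35, 42, None, None, 21, None, 34]
In a BST, the LCA of p=34, q=42 is the first node v on the
root-to-leaf path with p <= v <= q (go left if both < v, right if both > v).
Walk from root:
  at 24: both 34 and 42 > 24, go right
  at 37: 34 <= 37 <= 42, this is the LCA
LCA = 37


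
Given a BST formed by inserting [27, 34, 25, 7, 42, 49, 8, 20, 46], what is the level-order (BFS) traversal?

Tree insertion order: [27, 34, 25, 7, 42, 49, 8, 20, 46]
Tree (level-order array): [27, 25, 34, 7, None, None, 42, None, 8, None, 49, None, 20, 46]
BFS from the root, enqueuing left then right child of each popped node:
  queue [27] -> pop 27, enqueue [25, 34], visited so far: [27]
  queue [25, 34] -> pop 25, enqueue [7], visited so far: [27, 25]
  queue [34, 7] -> pop 34, enqueue [42], visited so far: [27, 25, 34]
  queue [7, 42] -> pop 7, enqueue [8], visited so far: [27, 25, 34, 7]
  queue [42, 8] -> pop 42, enqueue [49], visited so far: [27, 25, 34, 7, 42]
  queue [8, 49] -> pop 8, enqueue [20], visited so far: [27, 25, 34, 7, 42, 8]
  queue [49, 20] -> pop 49, enqueue [46], visited so far: [27, 25, 34, 7, 42, 8, 49]
  queue [20, 46] -> pop 20, enqueue [none], visited so far: [27, 25, 34, 7, 42, 8, 49, 20]
  queue [46] -> pop 46, enqueue [none], visited so far: [27, 25, 34, 7, 42, 8, 49, 20, 46]
Result: [27, 25, 34, 7, 42, 8, 49, 20, 46]


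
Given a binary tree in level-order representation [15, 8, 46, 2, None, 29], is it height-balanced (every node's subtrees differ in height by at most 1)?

Tree (level-order array): [15, 8, 46, 2, None, 29]
Definition: a tree is height-balanced if, at every node, |h(left) - h(right)| <= 1 (empty subtree has height -1).
Bottom-up per-node check:
  node 2: h_left=-1, h_right=-1, diff=0 [OK], height=0
  node 8: h_left=0, h_right=-1, diff=1 [OK], height=1
  node 29: h_left=-1, h_right=-1, diff=0 [OK], height=0
  node 46: h_left=0, h_right=-1, diff=1 [OK], height=1
  node 15: h_left=1, h_right=1, diff=0 [OK], height=2
All nodes satisfy the balance condition.
Result: Balanced


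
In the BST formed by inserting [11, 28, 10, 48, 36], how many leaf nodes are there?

Tree built from: [11, 28, 10, 48, 36]
Tree (level-order array): [11, 10, 28, None, None, None, 48, 36]
Rule: A leaf has 0 children.
Per-node child counts:
  node 11: 2 child(ren)
  node 10: 0 child(ren)
  node 28: 1 child(ren)
  node 48: 1 child(ren)
  node 36: 0 child(ren)
Matching nodes: [10, 36]
Count of leaf nodes: 2


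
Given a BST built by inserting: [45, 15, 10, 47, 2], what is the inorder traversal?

Tree insertion order: [45, 15, 10, 47, 2]
Tree (level-order array): [45, 15, 47, 10, None, None, None, 2]
Inorder traversal: [2, 10, 15, 45, 47]


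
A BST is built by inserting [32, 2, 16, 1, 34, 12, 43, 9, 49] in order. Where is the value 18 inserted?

Starting tree (level order): [32, 2, 34, 1, 16, None, 43, None, None, 12, None, None, 49, 9]
Insertion path: 32 -> 2 -> 16
Result: insert 18 as right child of 16
Final tree (level order): [32, 2, 34, 1, 16, None, 43, None, None, 12, 18, None, 49, 9]


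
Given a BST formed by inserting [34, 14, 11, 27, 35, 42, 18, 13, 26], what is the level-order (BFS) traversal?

Tree insertion order: [34, 14, 11, 27, 35, 42, 18, 13, 26]
Tree (level-order array): [34, 14, 35, 11, 27, None, 42, None, 13, 18, None, None, None, None, None, None, 26]
BFS from the root, enqueuing left then right child of each popped node:
  queue [34] -> pop 34, enqueue [14, 35], visited so far: [34]
  queue [14, 35] -> pop 14, enqueue [11, 27], visited so far: [34, 14]
  queue [35, 11, 27] -> pop 35, enqueue [42], visited so far: [34, 14, 35]
  queue [11, 27, 42] -> pop 11, enqueue [13], visited so far: [34, 14, 35, 11]
  queue [27, 42, 13] -> pop 27, enqueue [18], visited so far: [34, 14, 35, 11, 27]
  queue [42, 13, 18] -> pop 42, enqueue [none], visited so far: [34, 14, 35, 11, 27, 42]
  queue [13, 18] -> pop 13, enqueue [none], visited so far: [34, 14, 35, 11, 27, 42, 13]
  queue [18] -> pop 18, enqueue [26], visited so far: [34, 14, 35, 11, 27, 42, 13, 18]
  queue [26] -> pop 26, enqueue [none], visited so far: [34, 14, 35, 11, 27, 42, 13, 18, 26]
Result: [34, 14, 35, 11, 27, 42, 13, 18, 26]


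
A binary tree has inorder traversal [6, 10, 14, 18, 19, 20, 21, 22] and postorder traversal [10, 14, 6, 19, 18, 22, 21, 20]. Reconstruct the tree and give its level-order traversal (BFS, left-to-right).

Inorder:   [6, 10, 14, 18, 19, 20, 21, 22]
Postorder: [10, 14, 6, 19, 18, 22, 21, 20]
Algorithm: postorder visits root last, so walk postorder right-to-left;
each value is the root of the current inorder slice — split it at that
value, recurse on the right subtree first, then the left.
Recursive splits:
  root=20; inorder splits into left=[6, 10, 14, 18, 19], right=[21, 22]
  root=21; inorder splits into left=[], right=[22]
  root=22; inorder splits into left=[], right=[]
  root=18; inorder splits into left=[6, 10, 14], right=[19]
  root=19; inorder splits into left=[], right=[]
  root=6; inorder splits into left=[], right=[10, 14]
  root=14; inorder splits into left=[10], right=[]
  root=10; inorder splits into left=[], right=[]
Reconstructed level-order: [20, 18, 21, 6, 19, 22, 14, 10]


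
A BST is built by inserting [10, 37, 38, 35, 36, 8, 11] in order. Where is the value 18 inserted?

Starting tree (level order): [10, 8, 37, None, None, 35, 38, 11, 36]
Insertion path: 10 -> 37 -> 35 -> 11
Result: insert 18 as right child of 11
Final tree (level order): [10, 8, 37, None, None, 35, 38, 11, 36, None, None, None, 18]


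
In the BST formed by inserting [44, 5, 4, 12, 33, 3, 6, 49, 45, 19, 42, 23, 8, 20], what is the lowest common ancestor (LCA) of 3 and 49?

Tree insertion order: [44, 5, 4, 12, 33, 3, 6, 49, 45, 19, 42, 23, 8, 20]
Tree (level-order array): [44, 5, 49, 4, 12, 45, None, 3, None, 6, 33, None, None, None, None, None, 8, 19, 42, None, None, None, 23, None, None, 20]
In a BST, the LCA of p=3, q=49 is the first node v on the
root-to-leaf path with p <= v <= q (go left if both < v, right if both > v).
Walk from root:
  at 44: 3 <= 44 <= 49, this is the LCA
LCA = 44


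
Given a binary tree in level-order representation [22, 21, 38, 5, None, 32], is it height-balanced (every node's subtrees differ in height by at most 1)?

Tree (level-order array): [22, 21, 38, 5, None, 32]
Definition: a tree is height-balanced if, at every node, |h(left) - h(right)| <= 1 (empty subtree has height -1).
Bottom-up per-node check:
  node 5: h_left=-1, h_right=-1, diff=0 [OK], height=0
  node 21: h_left=0, h_right=-1, diff=1 [OK], height=1
  node 32: h_left=-1, h_right=-1, diff=0 [OK], height=0
  node 38: h_left=0, h_right=-1, diff=1 [OK], height=1
  node 22: h_left=1, h_right=1, diff=0 [OK], height=2
All nodes satisfy the balance condition.
Result: Balanced


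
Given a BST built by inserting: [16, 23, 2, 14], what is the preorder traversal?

Tree insertion order: [16, 23, 2, 14]
Tree (level-order array): [16, 2, 23, None, 14]
Preorder traversal: [16, 2, 14, 23]


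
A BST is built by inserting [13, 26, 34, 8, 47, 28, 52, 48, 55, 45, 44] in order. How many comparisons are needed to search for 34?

Search path for 34: 13 -> 26 -> 34
Found: True
Comparisons: 3


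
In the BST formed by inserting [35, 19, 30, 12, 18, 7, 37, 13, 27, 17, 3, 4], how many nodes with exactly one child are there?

Tree built from: [35, 19, 30, 12, 18, 7, 37, 13, 27, 17, 3, 4]
Tree (level-order array): [35, 19, 37, 12, 30, None, None, 7, 18, 27, None, 3, None, 13, None, None, None, None, 4, None, 17]
Rule: These are nodes with exactly 1 non-null child.
Per-node child counts:
  node 35: 2 child(ren)
  node 19: 2 child(ren)
  node 12: 2 child(ren)
  node 7: 1 child(ren)
  node 3: 1 child(ren)
  node 4: 0 child(ren)
  node 18: 1 child(ren)
  node 13: 1 child(ren)
  node 17: 0 child(ren)
  node 30: 1 child(ren)
  node 27: 0 child(ren)
  node 37: 0 child(ren)
Matching nodes: [7, 3, 18, 13, 30]
Count of nodes with exactly one child: 5


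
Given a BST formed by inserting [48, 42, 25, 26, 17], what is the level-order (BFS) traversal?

Tree insertion order: [48, 42, 25, 26, 17]
Tree (level-order array): [48, 42, None, 25, None, 17, 26]
BFS from the root, enqueuing left then right child of each popped node:
  queue [48] -> pop 48, enqueue [42], visited so far: [48]
  queue [42] -> pop 42, enqueue [25], visited so far: [48, 42]
  queue [25] -> pop 25, enqueue [17, 26], visited so far: [48, 42, 25]
  queue [17, 26] -> pop 17, enqueue [none], visited so far: [48, 42, 25, 17]
  queue [26] -> pop 26, enqueue [none], visited so far: [48, 42, 25, 17, 26]
Result: [48, 42, 25, 17, 26]


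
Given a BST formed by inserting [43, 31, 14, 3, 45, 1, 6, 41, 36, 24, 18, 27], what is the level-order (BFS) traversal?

Tree insertion order: [43, 31, 14, 3, 45, 1, 6, 41, 36, 24, 18, 27]
Tree (level-order array): [43, 31, 45, 14, 41, None, None, 3, 24, 36, None, 1, 6, 18, 27]
BFS from the root, enqueuing left then right child of each popped node:
  queue [43] -> pop 43, enqueue [31, 45], visited so far: [43]
  queue [31, 45] -> pop 31, enqueue [14, 41], visited so far: [43, 31]
  queue [45, 14, 41] -> pop 45, enqueue [none], visited so far: [43, 31, 45]
  queue [14, 41] -> pop 14, enqueue [3, 24], visited so far: [43, 31, 45, 14]
  queue [41, 3, 24] -> pop 41, enqueue [36], visited so far: [43, 31, 45, 14, 41]
  queue [3, 24, 36] -> pop 3, enqueue [1, 6], visited so far: [43, 31, 45, 14, 41, 3]
  queue [24, 36, 1, 6] -> pop 24, enqueue [18, 27], visited so far: [43, 31, 45, 14, 41, 3, 24]
  queue [36, 1, 6, 18, 27] -> pop 36, enqueue [none], visited so far: [43, 31, 45, 14, 41, 3, 24, 36]
  queue [1, 6, 18, 27] -> pop 1, enqueue [none], visited so far: [43, 31, 45, 14, 41, 3, 24, 36, 1]
  queue [6, 18, 27] -> pop 6, enqueue [none], visited so far: [43, 31, 45, 14, 41, 3, 24, 36, 1, 6]
  queue [18, 27] -> pop 18, enqueue [none], visited so far: [43, 31, 45, 14, 41, 3, 24, 36, 1, 6, 18]
  queue [27] -> pop 27, enqueue [none], visited so far: [43, 31, 45, 14, 41, 3, 24, 36, 1, 6, 18, 27]
Result: [43, 31, 45, 14, 41, 3, 24, 36, 1, 6, 18, 27]


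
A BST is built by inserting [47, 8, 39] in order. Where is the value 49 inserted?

Starting tree (level order): [47, 8, None, None, 39]
Insertion path: 47
Result: insert 49 as right child of 47
Final tree (level order): [47, 8, 49, None, 39]


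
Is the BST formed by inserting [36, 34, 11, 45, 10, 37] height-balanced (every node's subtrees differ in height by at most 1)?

Tree (level-order array): [36, 34, 45, 11, None, 37, None, 10]
Definition: a tree is height-balanced if, at every node, |h(left) - h(right)| <= 1 (empty subtree has height -1).
Bottom-up per-node check:
  node 10: h_left=-1, h_right=-1, diff=0 [OK], height=0
  node 11: h_left=0, h_right=-1, diff=1 [OK], height=1
  node 34: h_left=1, h_right=-1, diff=2 [FAIL (|1--1|=2 > 1)], height=2
  node 37: h_left=-1, h_right=-1, diff=0 [OK], height=0
  node 45: h_left=0, h_right=-1, diff=1 [OK], height=1
  node 36: h_left=2, h_right=1, diff=1 [OK], height=3
Node 34 violates the condition: |1 - -1| = 2 > 1.
Result: Not balanced


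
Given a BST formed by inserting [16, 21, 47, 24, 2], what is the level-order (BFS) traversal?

Tree insertion order: [16, 21, 47, 24, 2]
Tree (level-order array): [16, 2, 21, None, None, None, 47, 24]
BFS from the root, enqueuing left then right child of each popped node:
  queue [16] -> pop 16, enqueue [2, 21], visited so far: [16]
  queue [2, 21] -> pop 2, enqueue [none], visited so far: [16, 2]
  queue [21] -> pop 21, enqueue [47], visited so far: [16, 2, 21]
  queue [47] -> pop 47, enqueue [24], visited so far: [16, 2, 21, 47]
  queue [24] -> pop 24, enqueue [none], visited so far: [16, 2, 21, 47, 24]
Result: [16, 2, 21, 47, 24]


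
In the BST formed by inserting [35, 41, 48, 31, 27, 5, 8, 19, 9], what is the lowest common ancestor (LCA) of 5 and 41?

Tree insertion order: [35, 41, 48, 31, 27, 5, 8, 19, 9]
Tree (level-order array): [35, 31, 41, 27, None, None, 48, 5, None, None, None, None, 8, None, 19, 9]
In a BST, the LCA of p=5, q=41 is the first node v on the
root-to-leaf path with p <= v <= q (go left if both < v, right if both > v).
Walk from root:
  at 35: 5 <= 35 <= 41, this is the LCA
LCA = 35


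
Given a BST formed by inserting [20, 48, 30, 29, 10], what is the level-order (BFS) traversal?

Tree insertion order: [20, 48, 30, 29, 10]
Tree (level-order array): [20, 10, 48, None, None, 30, None, 29]
BFS from the root, enqueuing left then right child of each popped node:
  queue [20] -> pop 20, enqueue [10, 48], visited so far: [20]
  queue [10, 48] -> pop 10, enqueue [none], visited so far: [20, 10]
  queue [48] -> pop 48, enqueue [30], visited so far: [20, 10, 48]
  queue [30] -> pop 30, enqueue [29], visited so far: [20, 10, 48, 30]
  queue [29] -> pop 29, enqueue [none], visited so far: [20, 10, 48, 30, 29]
Result: [20, 10, 48, 30, 29]


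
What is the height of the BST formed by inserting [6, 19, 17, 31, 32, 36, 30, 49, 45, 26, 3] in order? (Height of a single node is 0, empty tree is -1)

Insertion order: [6, 19, 17, 31, 32, 36, 30, 49, 45, 26, 3]
Tree (level-order array): [6, 3, 19, None, None, 17, 31, None, None, 30, 32, 26, None, None, 36, None, None, None, 49, 45]
Compute height bottom-up (empty subtree = -1):
  height(3) = 1 + max(-1, -1) = 0
  height(17) = 1 + max(-1, -1) = 0
  height(26) = 1 + max(-1, -1) = 0
  height(30) = 1 + max(0, -1) = 1
  height(45) = 1 + max(-1, -1) = 0
  height(49) = 1 + max(0, -1) = 1
  height(36) = 1 + max(-1, 1) = 2
  height(32) = 1 + max(-1, 2) = 3
  height(31) = 1 + max(1, 3) = 4
  height(19) = 1 + max(0, 4) = 5
  height(6) = 1 + max(0, 5) = 6
Height = 6


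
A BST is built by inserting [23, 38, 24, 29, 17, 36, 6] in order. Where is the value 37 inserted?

Starting tree (level order): [23, 17, 38, 6, None, 24, None, None, None, None, 29, None, 36]
Insertion path: 23 -> 38 -> 24 -> 29 -> 36
Result: insert 37 as right child of 36
Final tree (level order): [23, 17, 38, 6, None, 24, None, None, None, None, 29, None, 36, None, 37]


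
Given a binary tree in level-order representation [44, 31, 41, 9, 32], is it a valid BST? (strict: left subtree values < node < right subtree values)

Level-order array: [44, 31, 41, 9, 32]
Validate using subtree bounds (lo, hi): at each node, require lo < value < hi,
then recurse left with hi=value and right with lo=value.
Preorder trace (stopping at first violation):
  at node 44 with bounds (-inf, +inf): OK
  at node 31 with bounds (-inf, 44): OK
  at node 9 with bounds (-inf, 31): OK
  at node 32 with bounds (31, 44): OK
  at node 41 with bounds (44, +inf): VIOLATION
Node 41 violates its bound: not (44 < 41 < +inf).
Result: Not a valid BST


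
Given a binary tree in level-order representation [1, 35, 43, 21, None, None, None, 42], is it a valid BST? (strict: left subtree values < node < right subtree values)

Level-order array: [1, 35, 43, 21, None, None, None, 42]
Validate using subtree bounds (lo, hi): at each node, require lo < value < hi,
then recurse left with hi=value and right with lo=value.
Preorder trace (stopping at first violation):
  at node 1 with bounds (-inf, +inf): OK
  at node 35 with bounds (-inf, 1): VIOLATION
Node 35 violates its bound: not (-inf < 35 < 1).
Result: Not a valid BST


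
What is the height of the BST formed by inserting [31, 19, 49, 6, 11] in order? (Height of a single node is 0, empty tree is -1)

Insertion order: [31, 19, 49, 6, 11]
Tree (level-order array): [31, 19, 49, 6, None, None, None, None, 11]
Compute height bottom-up (empty subtree = -1):
  height(11) = 1 + max(-1, -1) = 0
  height(6) = 1 + max(-1, 0) = 1
  height(19) = 1 + max(1, -1) = 2
  height(49) = 1 + max(-1, -1) = 0
  height(31) = 1 + max(2, 0) = 3
Height = 3


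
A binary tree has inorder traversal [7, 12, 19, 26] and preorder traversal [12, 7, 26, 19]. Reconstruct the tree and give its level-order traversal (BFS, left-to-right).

Inorder:  [7, 12, 19, 26]
Preorder: [12, 7, 26, 19]
Algorithm: preorder visits root first, so consume preorder in order;
for each root, split the current inorder slice at that value into
left-subtree inorder and right-subtree inorder, then recurse.
Recursive splits:
  root=12; inorder splits into left=[7], right=[19, 26]
  root=7; inorder splits into left=[], right=[]
  root=26; inorder splits into left=[19], right=[]
  root=19; inorder splits into left=[], right=[]
Reconstructed level-order: [12, 7, 26, 19]


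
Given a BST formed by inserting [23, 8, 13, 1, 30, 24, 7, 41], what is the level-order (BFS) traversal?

Tree insertion order: [23, 8, 13, 1, 30, 24, 7, 41]
Tree (level-order array): [23, 8, 30, 1, 13, 24, 41, None, 7]
BFS from the root, enqueuing left then right child of each popped node:
  queue [23] -> pop 23, enqueue [8, 30], visited so far: [23]
  queue [8, 30] -> pop 8, enqueue [1, 13], visited so far: [23, 8]
  queue [30, 1, 13] -> pop 30, enqueue [24, 41], visited so far: [23, 8, 30]
  queue [1, 13, 24, 41] -> pop 1, enqueue [7], visited so far: [23, 8, 30, 1]
  queue [13, 24, 41, 7] -> pop 13, enqueue [none], visited so far: [23, 8, 30, 1, 13]
  queue [24, 41, 7] -> pop 24, enqueue [none], visited so far: [23, 8, 30, 1, 13, 24]
  queue [41, 7] -> pop 41, enqueue [none], visited so far: [23, 8, 30, 1, 13, 24, 41]
  queue [7] -> pop 7, enqueue [none], visited so far: [23, 8, 30, 1, 13, 24, 41, 7]
Result: [23, 8, 30, 1, 13, 24, 41, 7]


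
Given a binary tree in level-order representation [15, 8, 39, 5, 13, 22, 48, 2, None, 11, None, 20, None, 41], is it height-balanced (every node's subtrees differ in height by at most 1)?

Tree (level-order array): [15, 8, 39, 5, 13, 22, 48, 2, None, 11, None, 20, None, 41]
Definition: a tree is height-balanced if, at every node, |h(left) - h(right)| <= 1 (empty subtree has height -1).
Bottom-up per-node check:
  node 2: h_left=-1, h_right=-1, diff=0 [OK], height=0
  node 5: h_left=0, h_right=-1, diff=1 [OK], height=1
  node 11: h_left=-1, h_right=-1, diff=0 [OK], height=0
  node 13: h_left=0, h_right=-1, diff=1 [OK], height=1
  node 8: h_left=1, h_right=1, diff=0 [OK], height=2
  node 20: h_left=-1, h_right=-1, diff=0 [OK], height=0
  node 22: h_left=0, h_right=-1, diff=1 [OK], height=1
  node 41: h_left=-1, h_right=-1, diff=0 [OK], height=0
  node 48: h_left=0, h_right=-1, diff=1 [OK], height=1
  node 39: h_left=1, h_right=1, diff=0 [OK], height=2
  node 15: h_left=2, h_right=2, diff=0 [OK], height=3
All nodes satisfy the balance condition.
Result: Balanced


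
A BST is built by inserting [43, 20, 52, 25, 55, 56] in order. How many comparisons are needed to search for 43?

Search path for 43: 43
Found: True
Comparisons: 1


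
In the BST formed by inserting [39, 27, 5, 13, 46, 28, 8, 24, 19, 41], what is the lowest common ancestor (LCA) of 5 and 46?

Tree insertion order: [39, 27, 5, 13, 46, 28, 8, 24, 19, 41]
Tree (level-order array): [39, 27, 46, 5, 28, 41, None, None, 13, None, None, None, None, 8, 24, None, None, 19]
In a BST, the LCA of p=5, q=46 is the first node v on the
root-to-leaf path with p <= v <= q (go left if both < v, right if both > v).
Walk from root:
  at 39: 5 <= 39 <= 46, this is the LCA
LCA = 39


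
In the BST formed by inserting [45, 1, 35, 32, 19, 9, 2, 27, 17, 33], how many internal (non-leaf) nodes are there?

Tree built from: [45, 1, 35, 32, 19, 9, 2, 27, 17, 33]
Tree (level-order array): [45, 1, None, None, 35, 32, None, 19, 33, 9, 27, None, None, 2, 17]
Rule: An internal node has at least one child.
Per-node child counts:
  node 45: 1 child(ren)
  node 1: 1 child(ren)
  node 35: 1 child(ren)
  node 32: 2 child(ren)
  node 19: 2 child(ren)
  node 9: 2 child(ren)
  node 2: 0 child(ren)
  node 17: 0 child(ren)
  node 27: 0 child(ren)
  node 33: 0 child(ren)
Matching nodes: [45, 1, 35, 32, 19, 9]
Count of internal (non-leaf) nodes: 6


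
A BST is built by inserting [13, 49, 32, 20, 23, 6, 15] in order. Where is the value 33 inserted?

Starting tree (level order): [13, 6, 49, None, None, 32, None, 20, None, 15, 23]
Insertion path: 13 -> 49 -> 32
Result: insert 33 as right child of 32
Final tree (level order): [13, 6, 49, None, None, 32, None, 20, 33, 15, 23]


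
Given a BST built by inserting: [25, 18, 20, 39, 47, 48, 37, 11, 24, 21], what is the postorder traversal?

Tree insertion order: [25, 18, 20, 39, 47, 48, 37, 11, 24, 21]
Tree (level-order array): [25, 18, 39, 11, 20, 37, 47, None, None, None, 24, None, None, None, 48, 21]
Postorder traversal: [11, 21, 24, 20, 18, 37, 48, 47, 39, 25]


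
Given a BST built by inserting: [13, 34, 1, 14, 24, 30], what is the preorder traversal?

Tree insertion order: [13, 34, 1, 14, 24, 30]
Tree (level-order array): [13, 1, 34, None, None, 14, None, None, 24, None, 30]
Preorder traversal: [13, 1, 34, 14, 24, 30]


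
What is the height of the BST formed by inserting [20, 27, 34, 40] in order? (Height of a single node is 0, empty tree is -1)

Insertion order: [20, 27, 34, 40]
Tree (level-order array): [20, None, 27, None, 34, None, 40]
Compute height bottom-up (empty subtree = -1):
  height(40) = 1 + max(-1, -1) = 0
  height(34) = 1 + max(-1, 0) = 1
  height(27) = 1 + max(-1, 1) = 2
  height(20) = 1 + max(-1, 2) = 3
Height = 3


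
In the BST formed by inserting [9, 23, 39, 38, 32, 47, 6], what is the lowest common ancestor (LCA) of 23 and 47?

Tree insertion order: [9, 23, 39, 38, 32, 47, 6]
Tree (level-order array): [9, 6, 23, None, None, None, 39, 38, 47, 32]
In a BST, the LCA of p=23, q=47 is the first node v on the
root-to-leaf path with p <= v <= q (go left if both < v, right if both > v).
Walk from root:
  at 9: both 23 and 47 > 9, go right
  at 23: 23 <= 23 <= 47, this is the LCA
LCA = 23


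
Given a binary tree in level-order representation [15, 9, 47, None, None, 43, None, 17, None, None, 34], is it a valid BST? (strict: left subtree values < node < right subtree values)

Level-order array: [15, 9, 47, None, None, 43, None, 17, None, None, 34]
Validate using subtree bounds (lo, hi): at each node, require lo < value < hi,
then recurse left with hi=value and right with lo=value.
Preorder trace (stopping at first violation):
  at node 15 with bounds (-inf, +inf): OK
  at node 9 with bounds (-inf, 15): OK
  at node 47 with bounds (15, +inf): OK
  at node 43 with bounds (15, 47): OK
  at node 17 with bounds (15, 43): OK
  at node 34 with bounds (17, 43): OK
No violation found at any node.
Result: Valid BST


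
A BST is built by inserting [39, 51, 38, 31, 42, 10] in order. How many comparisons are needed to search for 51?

Search path for 51: 39 -> 51
Found: True
Comparisons: 2


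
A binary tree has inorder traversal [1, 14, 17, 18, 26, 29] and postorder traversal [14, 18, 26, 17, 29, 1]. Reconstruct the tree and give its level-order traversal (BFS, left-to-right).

Inorder:   [1, 14, 17, 18, 26, 29]
Postorder: [14, 18, 26, 17, 29, 1]
Algorithm: postorder visits root last, so walk postorder right-to-left;
each value is the root of the current inorder slice — split it at that
value, recurse on the right subtree first, then the left.
Recursive splits:
  root=1; inorder splits into left=[], right=[14, 17, 18, 26, 29]
  root=29; inorder splits into left=[14, 17, 18, 26], right=[]
  root=17; inorder splits into left=[14], right=[18, 26]
  root=26; inorder splits into left=[18], right=[]
  root=18; inorder splits into left=[], right=[]
  root=14; inorder splits into left=[], right=[]
Reconstructed level-order: [1, 29, 17, 14, 26, 18]


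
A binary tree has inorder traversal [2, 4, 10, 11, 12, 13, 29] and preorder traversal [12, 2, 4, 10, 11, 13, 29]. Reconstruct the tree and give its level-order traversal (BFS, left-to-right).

Inorder:  [2, 4, 10, 11, 12, 13, 29]
Preorder: [12, 2, 4, 10, 11, 13, 29]
Algorithm: preorder visits root first, so consume preorder in order;
for each root, split the current inorder slice at that value into
left-subtree inorder and right-subtree inorder, then recurse.
Recursive splits:
  root=12; inorder splits into left=[2, 4, 10, 11], right=[13, 29]
  root=2; inorder splits into left=[], right=[4, 10, 11]
  root=4; inorder splits into left=[], right=[10, 11]
  root=10; inorder splits into left=[], right=[11]
  root=11; inorder splits into left=[], right=[]
  root=13; inorder splits into left=[], right=[29]
  root=29; inorder splits into left=[], right=[]
Reconstructed level-order: [12, 2, 13, 4, 29, 10, 11]


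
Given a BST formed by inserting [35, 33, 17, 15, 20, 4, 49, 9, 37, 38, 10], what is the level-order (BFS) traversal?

Tree insertion order: [35, 33, 17, 15, 20, 4, 49, 9, 37, 38, 10]
Tree (level-order array): [35, 33, 49, 17, None, 37, None, 15, 20, None, 38, 4, None, None, None, None, None, None, 9, None, 10]
BFS from the root, enqueuing left then right child of each popped node:
  queue [35] -> pop 35, enqueue [33, 49], visited so far: [35]
  queue [33, 49] -> pop 33, enqueue [17], visited so far: [35, 33]
  queue [49, 17] -> pop 49, enqueue [37], visited so far: [35, 33, 49]
  queue [17, 37] -> pop 17, enqueue [15, 20], visited so far: [35, 33, 49, 17]
  queue [37, 15, 20] -> pop 37, enqueue [38], visited so far: [35, 33, 49, 17, 37]
  queue [15, 20, 38] -> pop 15, enqueue [4], visited so far: [35, 33, 49, 17, 37, 15]
  queue [20, 38, 4] -> pop 20, enqueue [none], visited so far: [35, 33, 49, 17, 37, 15, 20]
  queue [38, 4] -> pop 38, enqueue [none], visited so far: [35, 33, 49, 17, 37, 15, 20, 38]
  queue [4] -> pop 4, enqueue [9], visited so far: [35, 33, 49, 17, 37, 15, 20, 38, 4]
  queue [9] -> pop 9, enqueue [10], visited so far: [35, 33, 49, 17, 37, 15, 20, 38, 4, 9]
  queue [10] -> pop 10, enqueue [none], visited so far: [35, 33, 49, 17, 37, 15, 20, 38, 4, 9, 10]
Result: [35, 33, 49, 17, 37, 15, 20, 38, 4, 9, 10]


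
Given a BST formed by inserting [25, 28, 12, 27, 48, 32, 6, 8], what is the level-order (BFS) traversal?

Tree insertion order: [25, 28, 12, 27, 48, 32, 6, 8]
Tree (level-order array): [25, 12, 28, 6, None, 27, 48, None, 8, None, None, 32]
BFS from the root, enqueuing left then right child of each popped node:
  queue [25] -> pop 25, enqueue [12, 28], visited so far: [25]
  queue [12, 28] -> pop 12, enqueue [6], visited so far: [25, 12]
  queue [28, 6] -> pop 28, enqueue [27, 48], visited so far: [25, 12, 28]
  queue [6, 27, 48] -> pop 6, enqueue [8], visited so far: [25, 12, 28, 6]
  queue [27, 48, 8] -> pop 27, enqueue [none], visited so far: [25, 12, 28, 6, 27]
  queue [48, 8] -> pop 48, enqueue [32], visited so far: [25, 12, 28, 6, 27, 48]
  queue [8, 32] -> pop 8, enqueue [none], visited so far: [25, 12, 28, 6, 27, 48, 8]
  queue [32] -> pop 32, enqueue [none], visited so far: [25, 12, 28, 6, 27, 48, 8, 32]
Result: [25, 12, 28, 6, 27, 48, 8, 32]


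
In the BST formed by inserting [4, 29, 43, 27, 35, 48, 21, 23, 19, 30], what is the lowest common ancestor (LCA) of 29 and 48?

Tree insertion order: [4, 29, 43, 27, 35, 48, 21, 23, 19, 30]
Tree (level-order array): [4, None, 29, 27, 43, 21, None, 35, 48, 19, 23, 30]
In a BST, the LCA of p=29, q=48 is the first node v on the
root-to-leaf path with p <= v <= q (go left if both < v, right if both > v).
Walk from root:
  at 4: both 29 and 48 > 4, go right
  at 29: 29 <= 29 <= 48, this is the LCA
LCA = 29


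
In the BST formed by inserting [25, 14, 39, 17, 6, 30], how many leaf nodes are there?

Tree built from: [25, 14, 39, 17, 6, 30]
Tree (level-order array): [25, 14, 39, 6, 17, 30]
Rule: A leaf has 0 children.
Per-node child counts:
  node 25: 2 child(ren)
  node 14: 2 child(ren)
  node 6: 0 child(ren)
  node 17: 0 child(ren)
  node 39: 1 child(ren)
  node 30: 0 child(ren)
Matching nodes: [6, 17, 30]
Count of leaf nodes: 3


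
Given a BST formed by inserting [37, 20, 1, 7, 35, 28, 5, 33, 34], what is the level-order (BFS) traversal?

Tree insertion order: [37, 20, 1, 7, 35, 28, 5, 33, 34]
Tree (level-order array): [37, 20, None, 1, 35, None, 7, 28, None, 5, None, None, 33, None, None, None, 34]
BFS from the root, enqueuing left then right child of each popped node:
  queue [37] -> pop 37, enqueue [20], visited so far: [37]
  queue [20] -> pop 20, enqueue [1, 35], visited so far: [37, 20]
  queue [1, 35] -> pop 1, enqueue [7], visited so far: [37, 20, 1]
  queue [35, 7] -> pop 35, enqueue [28], visited so far: [37, 20, 1, 35]
  queue [7, 28] -> pop 7, enqueue [5], visited so far: [37, 20, 1, 35, 7]
  queue [28, 5] -> pop 28, enqueue [33], visited so far: [37, 20, 1, 35, 7, 28]
  queue [5, 33] -> pop 5, enqueue [none], visited so far: [37, 20, 1, 35, 7, 28, 5]
  queue [33] -> pop 33, enqueue [34], visited so far: [37, 20, 1, 35, 7, 28, 5, 33]
  queue [34] -> pop 34, enqueue [none], visited so far: [37, 20, 1, 35, 7, 28, 5, 33, 34]
Result: [37, 20, 1, 35, 7, 28, 5, 33, 34]


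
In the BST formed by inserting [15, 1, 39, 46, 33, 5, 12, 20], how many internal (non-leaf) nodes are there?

Tree built from: [15, 1, 39, 46, 33, 5, 12, 20]
Tree (level-order array): [15, 1, 39, None, 5, 33, 46, None, 12, 20]
Rule: An internal node has at least one child.
Per-node child counts:
  node 15: 2 child(ren)
  node 1: 1 child(ren)
  node 5: 1 child(ren)
  node 12: 0 child(ren)
  node 39: 2 child(ren)
  node 33: 1 child(ren)
  node 20: 0 child(ren)
  node 46: 0 child(ren)
Matching nodes: [15, 1, 5, 39, 33]
Count of internal (non-leaf) nodes: 5


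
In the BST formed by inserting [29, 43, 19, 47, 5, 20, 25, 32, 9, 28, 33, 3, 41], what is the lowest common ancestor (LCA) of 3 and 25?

Tree insertion order: [29, 43, 19, 47, 5, 20, 25, 32, 9, 28, 33, 3, 41]
Tree (level-order array): [29, 19, 43, 5, 20, 32, 47, 3, 9, None, 25, None, 33, None, None, None, None, None, None, None, 28, None, 41]
In a BST, the LCA of p=3, q=25 is the first node v on the
root-to-leaf path with p <= v <= q (go left if both < v, right if both > v).
Walk from root:
  at 29: both 3 and 25 < 29, go left
  at 19: 3 <= 19 <= 25, this is the LCA
LCA = 19


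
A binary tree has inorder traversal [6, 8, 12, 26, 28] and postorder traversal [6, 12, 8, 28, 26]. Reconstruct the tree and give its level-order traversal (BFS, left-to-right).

Inorder:   [6, 8, 12, 26, 28]
Postorder: [6, 12, 8, 28, 26]
Algorithm: postorder visits root last, so walk postorder right-to-left;
each value is the root of the current inorder slice — split it at that
value, recurse on the right subtree first, then the left.
Recursive splits:
  root=26; inorder splits into left=[6, 8, 12], right=[28]
  root=28; inorder splits into left=[], right=[]
  root=8; inorder splits into left=[6], right=[12]
  root=12; inorder splits into left=[], right=[]
  root=6; inorder splits into left=[], right=[]
Reconstructed level-order: [26, 8, 28, 6, 12]


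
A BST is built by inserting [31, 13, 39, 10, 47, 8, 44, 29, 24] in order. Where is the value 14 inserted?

Starting tree (level order): [31, 13, 39, 10, 29, None, 47, 8, None, 24, None, 44]
Insertion path: 31 -> 13 -> 29 -> 24
Result: insert 14 as left child of 24
Final tree (level order): [31, 13, 39, 10, 29, None, 47, 8, None, 24, None, 44, None, None, None, 14]


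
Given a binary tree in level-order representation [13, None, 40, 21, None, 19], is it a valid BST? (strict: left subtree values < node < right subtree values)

Level-order array: [13, None, 40, 21, None, 19]
Validate using subtree bounds (lo, hi): at each node, require lo < value < hi,
then recurse left with hi=value and right with lo=value.
Preorder trace (stopping at first violation):
  at node 13 with bounds (-inf, +inf): OK
  at node 40 with bounds (13, +inf): OK
  at node 21 with bounds (13, 40): OK
  at node 19 with bounds (13, 21): OK
No violation found at any node.
Result: Valid BST


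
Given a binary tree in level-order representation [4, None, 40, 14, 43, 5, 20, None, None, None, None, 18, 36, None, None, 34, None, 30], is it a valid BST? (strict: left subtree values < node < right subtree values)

Level-order array: [4, None, 40, 14, 43, 5, 20, None, None, None, None, 18, 36, None, None, 34, None, 30]
Validate using subtree bounds (lo, hi): at each node, require lo < value < hi,
then recurse left with hi=value and right with lo=value.
Preorder trace (stopping at first violation):
  at node 4 with bounds (-inf, +inf): OK
  at node 40 with bounds (4, +inf): OK
  at node 14 with bounds (4, 40): OK
  at node 5 with bounds (4, 14): OK
  at node 20 with bounds (14, 40): OK
  at node 18 with bounds (14, 20): OK
  at node 36 with bounds (20, 40): OK
  at node 34 with bounds (20, 36): OK
  at node 30 with bounds (20, 34): OK
  at node 43 with bounds (40, +inf): OK
No violation found at any node.
Result: Valid BST


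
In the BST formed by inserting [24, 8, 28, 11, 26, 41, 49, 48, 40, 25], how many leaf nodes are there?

Tree built from: [24, 8, 28, 11, 26, 41, 49, 48, 40, 25]
Tree (level-order array): [24, 8, 28, None, 11, 26, 41, None, None, 25, None, 40, 49, None, None, None, None, 48]
Rule: A leaf has 0 children.
Per-node child counts:
  node 24: 2 child(ren)
  node 8: 1 child(ren)
  node 11: 0 child(ren)
  node 28: 2 child(ren)
  node 26: 1 child(ren)
  node 25: 0 child(ren)
  node 41: 2 child(ren)
  node 40: 0 child(ren)
  node 49: 1 child(ren)
  node 48: 0 child(ren)
Matching nodes: [11, 25, 40, 48]
Count of leaf nodes: 4


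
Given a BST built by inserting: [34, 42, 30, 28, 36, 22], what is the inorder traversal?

Tree insertion order: [34, 42, 30, 28, 36, 22]
Tree (level-order array): [34, 30, 42, 28, None, 36, None, 22]
Inorder traversal: [22, 28, 30, 34, 36, 42]


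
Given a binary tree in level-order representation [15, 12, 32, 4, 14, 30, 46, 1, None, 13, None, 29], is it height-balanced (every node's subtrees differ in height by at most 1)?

Tree (level-order array): [15, 12, 32, 4, 14, 30, 46, 1, None, 13, None, 29]
Definition: a tree is height-balanced if, at every node, |h(left) - h(right)| <= 1 (empty subtree has height -1).
Bottom-up per-node check:
  node 1: h_left=-1, h_right=-1, diff=0 [OK], height=0
  node 4: h_left=0, h_right=-1, diff=1 [OK], height=1
  node 13: h_left=-1, h_right=-1, diff=0 [OK], height=0
  node 14: h_left=0, h_right=-1, diff=1 [OK], height=1
  node 12: h_left=1, h_right=1, diff=0 [OK], height=2
  node 29: h_left=-1, h_right=-1, diff=0 [OK], height=0
  node 30: h_left=0, h_right=-1, diff=1 [OK], height=1
  node 46: h_left=-1, h_right=-1, diff=0 [OK], height=0
  node 32: h_left=1, h_right=0, diff=1 [OK], height=2
  node 15: h_left=2, h_right=2, diff=0 [OK], height=3
All nodes satisfy the balance condition.
Result: Balanced


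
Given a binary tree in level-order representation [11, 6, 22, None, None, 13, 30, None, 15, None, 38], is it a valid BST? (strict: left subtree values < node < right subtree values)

Level-order array: [11, 6, 22, None, None, 13, 30, None, 15, None, 38]
Validate using subtree bounds (lo, hi): at each node, require lo < value < hi,
then recurse left with hi=value and right with lo=value.
Preorder trace (stopping at first violation):
  at node 11 with bounds (-inf, +inf): OK
  at node 6 with bounds (-inf, 11): OK
  at node 22 with bounds (11, +inf): OK
  at node 13 with bounds (11, 22): OK
  at node 15 with bounds (13, 22): OK
  at node 30 with bounds (22, +inf): OK
  at node 38 with bounds (30, +inf): OK
No violation found at any node.
Result: Valid BST


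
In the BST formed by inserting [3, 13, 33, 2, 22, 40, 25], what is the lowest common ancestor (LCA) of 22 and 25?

Tree insertion order: [3, 13, 33, 2, 22, 40, 25]
Tree (level-order array): [3, 2, 13, None, None, None, 33, 22, 40, None, 25]
In a BST, the LCA of p=22, q=25 is the first node v on the
root-to-leaf path with p <= v <= q (go left if both < v, right if both > v).
Walk from root:
  at 3: both 22 and 25 > 3, go right
  at 13: both 22 and 25 > 13, go right
  at 33: both 22 and 25 < 33, go left
  at 22: 22 <= 22 <= 25, this is the LCA
LCA = 22


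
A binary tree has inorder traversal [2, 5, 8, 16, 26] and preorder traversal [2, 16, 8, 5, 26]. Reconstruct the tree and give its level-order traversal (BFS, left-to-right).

Inorder:  [2, 5, 8, 16, 26]
Preorder: [2, 16, 8, 5, 26]
Algorithm: preorder visits root first, so consume preorder in order;
for each root, split the current inorder slice at that value into
left-subtree inorder and right-subtree inorder, then recurse.
Recursive splits:
  root=2; inorder splits into left=[], right=[5, 8, 16, 26]
  root=16; inorder splits into left=[5, 8], right=[26]
  root=8; inorder splits into left=[5], right=[]
  root=5; inorder splits into left=[], right=[]
  root=26; inorder splits into left=[], right=[]
Reconstructed level-order: [2, 16, 8, 26, 5]


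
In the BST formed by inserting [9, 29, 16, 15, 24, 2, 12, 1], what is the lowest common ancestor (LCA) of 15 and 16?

Tree insertion order: [9, 29, 16, 15, 24, 2, 12, 1]
Tree (level-order array): [9, 2, 29, 1, None, 16, None, None, None, 15, 24, 12]
In a BST, the LCA of p=15, q=16 is the first node v on the
root-to-leaf path with p <= v <= q (go left if both < v, right if both > v).
Walk from root:
  at 9: both 15 and 16 > 9, go right
  at 29: both 15 and 16 < 29, go left
  at 16: 15 <= 16 <= 16, this is the LCA
LCA = 16


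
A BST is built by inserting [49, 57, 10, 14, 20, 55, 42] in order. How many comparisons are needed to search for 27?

Search path for 27: 49 -> 10 -> 14 -> 20 -> 42
Found: False
Comparisons: 5


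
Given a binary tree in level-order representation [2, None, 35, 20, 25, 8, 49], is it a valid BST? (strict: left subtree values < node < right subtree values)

Level-order array: [2, None, 35, 20, 25, 8, 49]
Validate using subtree bounds (lo, hi): at each node, require lo < value < hi,
then recurse left with hi=value and right with lo=value.
Preorder trace (stopping at first violation):
  at node 2 with bounds (-inf, +inf): OK
  at node 35 with bounds (2, +inf): OK
  at node 20 with bounds (2, 35): OK
  at node 8 with bounds (2, 20): OK
  at node 49 with bounds (20, 35): VIOLATION
Node 49 violates its bound: not (20 < 49 < 35).
Result: Not a valid BST
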